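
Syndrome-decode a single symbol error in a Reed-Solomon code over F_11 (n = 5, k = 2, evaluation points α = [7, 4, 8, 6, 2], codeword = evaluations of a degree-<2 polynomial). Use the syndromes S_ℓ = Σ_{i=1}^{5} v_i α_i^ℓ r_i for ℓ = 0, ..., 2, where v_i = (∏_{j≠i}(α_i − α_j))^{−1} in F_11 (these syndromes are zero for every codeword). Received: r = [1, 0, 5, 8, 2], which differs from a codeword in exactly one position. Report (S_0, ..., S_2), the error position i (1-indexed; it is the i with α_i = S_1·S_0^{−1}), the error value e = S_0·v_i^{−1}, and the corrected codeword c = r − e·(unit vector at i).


S = (6, 1, 2), error at position 5, error magnitude e = 10, c = [1, 0, 5, 8, 3].

Step 1: column multipliers v_i = (∏_{j≠i}(α_i − α_j))^{−1} mod 11.
  i = 1 (α = 7): (7−4)(7−8)(7−6)(7−2) = 3·(−1)·1·5 = −15 ≡ 7, so v_1 = 7^{−1} = 8 (mod 11).
  i = 2 (α = 4): (4−7)(4−8)(4−6)(4−2) = (−3)·(−4)·(−2)·2 = −48 ≡ 7, so v_2 = 7^{−1} = 8 (mod 11).
  i = 3 (α = 8): (8−7)(8−4)(8−6)(8−2) = 1·4·2·6 = 48 ≡ 4, so v_3 = 4^{−1} = 3 (mod 11).
  i = 4 (α = 6): (6−7)(6−4)(6−8)(6−2) = (−1)·2·(−2)·4 = 16 ≡ 5, so v_4 = 5^{−1} = 9 (mod 11).
  i = 5 (α = 2): (2−7)(2−4)(2−8)(2−6) = (−5)·(−2)·(−6)·(−4) = 240 ≡ 9, so v_5 = 9^{−1} = 5 (mod 11).
  v = [8, 8, 3, 9, 5].
Step 2: syndromes of r = [1, 0, 5, 8, 2] (all sums mod 11).
  S_0 = Σ v_i r_i = 8·1 + 8·0 + 3·5 + 9·8 + 5·2 = 105 ≡ 6.
  S_1 = Σ v_i α_i r_i = 8·7·1 + 8·4·0 + 3·8·5 + 9·6·8 + 5·2·2 = 628 ≡ 1.
  α_i^2 mod 11 = [5, 5, 9, 3, 4].
  S_2 = Σ v_i α_i^2 r_i = 8·5·1 + 8·5·0 + 3·9·5 + 9·3·8 + 5·4·2 = 431 ≡ 2.
  S = (6, 1, 2) ≠ 0, so r is not a codeword (an error is present).
Step 3: locate the error. For a single error e at position i, S_ℓ = v_i·e·α_i^ℓ, so α_err = S_1/S_0.
  S_0^{−1} = 6^{−1} = 2 (mod 11), so α_err = 1·2 = 2 ≡ 2 = α_5. Error position i = 5.
  Consistency check: S_2/S_1 = 2·1 = 2 ≡ 2 = α_err ✓ (single-error assumption holds).
Step 4: error magnitude e = S_0/v_5 = S_0·∏_{j≠5}(α_5 − α_j) = 6·9 = 54 ≡ 10 (mod 11).
Step 5: correct position 5: c_5 = r_5 − e = 2 − 10 ≡ 3 (mod 11). Hence c = [1, 0, 5, 8, 3].
  Check: interpolating c through the α_i gives m(x) = 6 + 4·x (degree < 2) with m(α_i) = c_i for every i, so c is indeed a codeword.


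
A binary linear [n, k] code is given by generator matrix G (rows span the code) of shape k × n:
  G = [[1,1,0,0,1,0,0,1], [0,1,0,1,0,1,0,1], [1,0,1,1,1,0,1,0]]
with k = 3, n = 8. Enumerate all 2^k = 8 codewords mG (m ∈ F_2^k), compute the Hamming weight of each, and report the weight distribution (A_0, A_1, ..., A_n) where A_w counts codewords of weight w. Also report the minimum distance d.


Weight distribution: A_0 = 1, A_3 = 1, A_4 = 3, A_5 = 2, A_7 = 1. Minimum distance d = 3.

Enumerate all 2^3 = 8 messages m ∈ F_2^3.
For each, compute codeword c = mG in F_2^8, then tally its weight.
  m = 000 → c = 00000000, weight = 0.
  m = 100 → c = 11001001, weight = 4.
  m = 010 → c = 01010101, weight = 4.
  m = 110 → c = 10011100, weight = 4.
  m = 001 → c = 10111010, weight = 5.
  m = 101 → c = 01110011, weight = 5.
  m = 011 → c = 11101111, weight = 7.
  m = 111 → c = 00100110, weight = 3.
Tally weights:
  weight 0: 1 codewords.
  weight 3: 1 codewords.
  weight 4: 3 codewords.
  weight 5: 2 codewords.
  weight 7: 1 codewords.
Minimum distance d = smallest w > 0 with A_w > 0 = 3.
Sanity: Σ A_w = 8 = 2^3 = 8 ✓.


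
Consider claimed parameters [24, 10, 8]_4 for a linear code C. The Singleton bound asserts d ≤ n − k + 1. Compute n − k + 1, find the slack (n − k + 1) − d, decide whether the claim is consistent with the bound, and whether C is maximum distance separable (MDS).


Singleton RHS = n − k + 1 = 15, slack = 7, bound satisfied, not MDS.

Singleton bound: d ≤ n − k + 1.
Here n = 24, k = 10, so n − k + 1 = 15.
Given d = 8, check d ≤ 15: YES.
Slack = (n − k + 1) − d = 7.
The code is NOT MDS (slack = 7 > 0).
Description: the claimed parameters are [24, 10, 8]_4; such a code would be non-MDS.


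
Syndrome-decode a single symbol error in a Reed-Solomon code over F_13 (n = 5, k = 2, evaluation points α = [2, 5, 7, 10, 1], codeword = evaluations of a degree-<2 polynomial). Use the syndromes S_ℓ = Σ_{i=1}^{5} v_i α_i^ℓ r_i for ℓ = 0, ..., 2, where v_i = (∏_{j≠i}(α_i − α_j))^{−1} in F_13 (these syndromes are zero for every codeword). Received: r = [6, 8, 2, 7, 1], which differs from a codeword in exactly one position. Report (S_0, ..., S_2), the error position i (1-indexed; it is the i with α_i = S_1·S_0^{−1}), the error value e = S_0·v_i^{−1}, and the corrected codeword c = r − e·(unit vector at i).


S = (5, 9, 11), error at position 3, error magnitude e = 10, c = [6, 8, 5, 7, 1].

Step 1: column multipliers v_i = (∏_{j≠i}(α_i − α_j))^{−1} mod 13.
  i = 1 (α = 2): (2−5)(2−7)(2−10)(2−1) = (−3)·(−5)·(−8)·1 = −120 ≡ 10, so v_1 = 10^{−1} = 4 (mod 13).
  i = 2 (α = 5): (5−2)(5−7)(5−10)(5−1) = 3·(−2)·(−5)·4 = 120 ≡ 3, so v_2 = 3^{−1} = 9 (mod 13).
  i = 3 (α = 7): (7−2)(7−5)(7−10)(7−1) = 5·2·(−3)·6 = −180 ≡ 2, so v_3 = 2^{−1} = 7 (mod 13).
  i = 4 (α = 10): (10−2)(10−5)(10−7)(10−1) = 8·5·3·9 = 1080 ≡ 1, so v_4 = 1^{−1} = 1 (mod 13).
  i = 5 (α = 1): (1−2)(1−5)(1−7)(1−10) = (−1)·(−4)·(−6)·(−9) = 216 ≡ 8, so v_5 = 8^{−1} = 5 (mod 13).
  v = [4, 9, 7, 1, 5].
Step 2: syndromes of r = [6, 8, 2, 7, 1] (all sums mod 13).
  S_0 = Σ v_i r_i = 4·6 + 9·8 + 7·2 + 1·7 + 5·1 = 122 ≡ 5.
  S_1 = Σ v_i α_i r_i = 4·2·6 + 9·5·8 + 7·7·2 + 1·10·7 + 5·1·1 = 581 ≡ 9.
  α_i^2 mod 13 = [4, 12, 10, 9, 1].
  S_2 = Σ v_i α_i^2 r_i = 4·4·6 + 9·12·8 + 7·10·2 + 1·9·7 + 5·1·1 = 1168 ≡ 11.
  S = (5, 9, 11) ≠ 0, so r is not a codeword (an error is present).
Step 3: locate the error. For a single error e at position i, S_ℓ = v_i·e·α_i^ℓ, so α_err = S_1/S_0.
  S_0^{−1} = 5^{−1} = 8 (mod 13), so α_err = 9·8 = 72 ≡ 7 = α_3. Error position i = 3.
  Consistency check: S_2/S_1 = 11·3 = 33 ≡ 7 = α_err ✓ (single-error assumption holds).
Step 4: error magnitude e = S_0/v_3 = S_0·∏_{j≠3}(α_3 − α_j) = 5·2 = 10 ≡ 10 (mod 13).
Step 5: correct position 3: c_3 = r_3 − e = 2 − 10 ≡ 5 (mod 13). Hence c = [6, 8, 5, 7, 1].
  Check: interpolating c through the α_i gives m(x) = 9 + 5·x (degree < 2) with m(α_i) = c_i for every i, so c is indeed a codeword.


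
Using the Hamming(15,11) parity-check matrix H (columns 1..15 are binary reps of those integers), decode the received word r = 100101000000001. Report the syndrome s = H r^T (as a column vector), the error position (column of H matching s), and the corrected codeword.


s = (1, 1, 0, 0)^T, error position = 12, corrected codeword c = 100101000001001

Compute s = H r^T mod 2 one row at a time:
  s_1 = 0 + 0 + 0 + 0 + 0 + 0 + 0 + 1 = 1 ≡ 1 (mod 2).
  s_2 = 1 + 0 + 1 + 0 + 0 + 0 + 0 + 1 = 3 ≡ 1 (mod 2).
  s_3 = 0 + 0 + 1 + 0 + 0 + 0 + 0 + 1 = 2 ≡ 0 (mod 2).
  s_4 = 1 + 0 + 0 + 0 + 0 + 0 + 0 + 1 = 2 ≡ 0 (mod 2).
s = (1, 1, 0, 0)^T — this equals column 12 of H (binary 1100), so error is at position 12.
Correct: flip bit 12 of r = 100101000000001 to get c = 100101000001001.


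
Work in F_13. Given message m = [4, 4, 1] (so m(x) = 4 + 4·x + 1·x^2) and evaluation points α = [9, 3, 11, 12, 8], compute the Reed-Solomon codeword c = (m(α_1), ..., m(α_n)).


c = [4, 12, 0, 1, 9]

Message polynomial: m(x) = 4 + 4·x + 1·x^2 (mod 13).
For each evaluation point α_i, compute m(α_i) mod 13:
  α_1 = 9: Horner steps 1 → 0 → 4, so m(9) = 4.
  α_2 = 3: Horner steps 1 → 7 → 12, so m(3) = 12.
  α_3 = 11: Horner steps 1 → 2 → 0, so m(11) = 0.
  α_4 = 12: Horner steps 1 → 3 → 1, so m(12) = 1.
  α_5 = 8: Horner steps 1 → 12 → 9, so m(8) = 9.
Codeword c = [4, 12, 0, 1, 9] ∈ F_13^5.


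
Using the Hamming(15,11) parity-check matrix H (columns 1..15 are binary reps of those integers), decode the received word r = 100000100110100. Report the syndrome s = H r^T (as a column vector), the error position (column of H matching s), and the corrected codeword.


s = (1, 0, 1, 0)^T, error position = 10, corrected codeword c = 100000100010100

Compute s = H r^T mod 2 one row at a time:
  s_1 = 0 + 0 + 1 + 1 + 0 + 1 + 0 + 0 = 3 ≡ 1 (mod 2).
  s_2 = 0 + 0 + 0 + 1 + 0 + 1 + 0 + 0 = 2 ≡ 0 (mod 2).
  s_3 = 0 + 0 + 0 + 1 + 1 + 1 + 0 + 0 = 3 ≡ 1 (mod 2).
  s_4 = 1 + 0 + 0 + 1 + 0 + 1 + 1 + 0 = 4 ≡ 0 (mod 2).
s = (1, 0, 1, 0)^T — this equals column 10 of H (binary 1010), so error is at position 10.
Correct: flip bit 10 of r = 100000100110100 to get c = 100000100010100.


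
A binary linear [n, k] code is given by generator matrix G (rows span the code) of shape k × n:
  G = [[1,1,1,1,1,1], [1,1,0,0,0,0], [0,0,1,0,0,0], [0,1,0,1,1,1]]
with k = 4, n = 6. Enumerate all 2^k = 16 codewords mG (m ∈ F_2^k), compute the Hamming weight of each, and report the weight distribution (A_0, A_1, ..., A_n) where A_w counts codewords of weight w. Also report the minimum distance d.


Weight distribution: A_0 = 1, A_1 = 3, A_2 = 3, A_3 = 2, A_4 = 3, A_5 = 3, A_6 = 1. Minimum distance d = 1.

Enumerate all 2^4 = 16 messages m ∈ F_2^4.
For each, compute codeword c = mG in F_2^6, then tally its weight.
  m = 0000 → c = 000000, weight = 0.
  m = 1000 → c = 111111, weight = 6.
  m = 0100 → c = 110000, weight = 2.
  m = 1100 → c = 001111, weight = 4.
  m = 0010 → c = 001000, weight = 1.
  m = 1010 → c = 110111, weight = 5.
  m = 0110 → c = 111000, weight = 3.
  m = 1110 → c = 000111, weight = 3.
  m = 0001 → c = 010111, weight = 4.
  m = 1001 → c = 101000, weight = 2.
  m = 0101 → c = 100111, weight = 4.
  m = 1101 → c = 011000, weight = 2.
  m = 0011 → c = 011111, weight = 5.
  m = 1011 → c = 100000, weight = 1.
  m = 0111 → c = 101111, weight = 5.
  m = 1111 → c = 010000, weight = 1.
Tally weights:
  weight 0: 1 codewords.
  weight 1: 3 codewords.
  weight 2: 3 codewords.
  weight 3: 2 codewords.
  weight 4: 3 codewords.
  weight 5: 3 codewords.
  weight 6: 1 codewords.
Minimum distance d = smallest w > 0 with A_w > 0 = 1.
Sanity: Σ A_w = 16 = 2^4 = 16 ✓.


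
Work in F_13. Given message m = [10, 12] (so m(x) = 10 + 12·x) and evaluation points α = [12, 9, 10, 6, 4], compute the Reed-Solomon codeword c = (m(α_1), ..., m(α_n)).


c = [11, 1, 0, 4, 6]

Message polynomial: m(x) = 10 + 12·x (mod 13).
For each evaluation point α_i, compute m(α_i) mod 13:
  α_1 = 12: Horner steps 12 → 11, so m(12) = 11.
  α_2 = 9: Horner steps 12 → 1, so m(9) = 1.
  α_3 = 10: Horner steps 12 → 0, so m(10) = 0.
  α_4 = 6: Horner steps 12 → 4, so m(6) = 4.
  α_5 = 4: Horner steps 12 → 6, so m(4) = 6.
Codeword c = [11, 1, 0, 4, 6] ∈ F_13^5.


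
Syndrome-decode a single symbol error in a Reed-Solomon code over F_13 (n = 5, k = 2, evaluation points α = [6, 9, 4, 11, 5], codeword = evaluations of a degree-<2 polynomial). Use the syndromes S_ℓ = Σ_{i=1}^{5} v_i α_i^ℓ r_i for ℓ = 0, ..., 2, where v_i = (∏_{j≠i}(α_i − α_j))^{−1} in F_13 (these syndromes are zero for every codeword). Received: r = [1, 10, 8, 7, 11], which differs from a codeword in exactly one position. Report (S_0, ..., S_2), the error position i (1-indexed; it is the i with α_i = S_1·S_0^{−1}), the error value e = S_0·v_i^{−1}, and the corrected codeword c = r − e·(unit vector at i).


S = (1, 11, 4), error at position 4, error magnitude e = 4, c = [1, 10, 8, 3, 11].

Step 1: column multipliers v_i = (∏_{j≠i}(α_i − α_j))^{−1} mod 13.
  i = 1 (α = 6): (6−9)(6−4)(6−11)(6−5) = (−3)·2·(−5)·1 = 30 ≡ 4, so v_1 = 4^{−1} = 10 (mod 13).
  i = 2 (α = 9): (9−6)(9−4)(9−11)(9−5) = 3·5·(−2)·4 = −120 ≡ 10, so v_2 = 10^{−1} = 4 (mod 13).
  i = 3 (α = 4): (4−6)(4−9)(4−11)(4−5) = (−2)·(−5)·(−7)·(−1) = 70 ≡ 5, so v_3 = 5^{−1} = 8 (mod 13).
  i = 4 (α = 11): (11−6)(11−9)(11−4)(11−5) = 5·2·7·6 = 420 ≡ 4, so v_4 = 4^{−1} = 10 (mod 13).
  i = 5 (α = 5): (5−6)(5−9)(5−4)(5−11) = (−1)·(−4)·1·(−6) = −24 ≡ 2, so v_5 = 2^{−1} = 7 (mod 13).
  v = [10, 4, 8, 10, 7].
Step 2: syndromes of r = [1, 10, 8, 7, 11] (all sums mod 13).
  S_0 = Σ v_i r_i = 10·1 + 4·10 + 8·8 + 10·7 + 7·11 = 261 ≡ 1.
  S_1 = Σ v_i α_i r_i = 10·6·1 + 4·9·10 + 8·4·8 + 10·11·7 + 7·5·11 = 1831 ≡ 11.
  α_i^2 mod 13 = [10, 3, 3, 4, 12].
  S_2 = Σ v_i α_i^2 r_i = 10·10·1 + 4·3·10 + 8·3·8 + 10·4·7 + 7·12·11 = 1616 ≡ 4.
  S = (1, 11, 4) ≠ 0, so r is not a codeword (an error is present).
Step 3: locate the error. For a single error e at position i, S_ℓ = v_i·e·α_i^ℓ, so α_err = S_1/S_0.
  S_0^{−1} = 1^{−1} = 1 (mod 13), so α_err = 11·1 = 11 ≡ 11 = α_4. Error position i = 4.
  Consistency check: S_2/S_1 = 4·6 = 24 ≡ 11 = α_err ✓ (single-error assumption holds).
Step 4: error magnitude e = S_0/v_4 = S_0·∏_{j≠4}(α_4 − α_j) = 1·4 = 4 ≡ 4 (mod 13).
Step 5: correct position 4: c_4 = r_4 − e = 7 − 4 ≡ 3 (mod 13). Hence c = [1, 10, 8, 3, 11].
  Check: interpolating c through the α_i gives m(x) = 9 + 3·x (degree < 2) with m(α_i) = c_i for every i, so c is indeed a codeword.


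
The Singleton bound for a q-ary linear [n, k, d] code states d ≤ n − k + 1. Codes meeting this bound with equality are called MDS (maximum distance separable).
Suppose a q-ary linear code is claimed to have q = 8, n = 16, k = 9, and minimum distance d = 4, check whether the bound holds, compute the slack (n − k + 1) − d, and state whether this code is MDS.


Singleton RHS = n − k + 1 = 8, slack = 4, bound satisfied, not MDS.

Singleton bound: d ≤ n − k + 1.
Here n = 16, k = 9, so n − k + 1 = 8.
Given d = 4, check d ≤ 8: YES.
Slack = (n − k + 1) − d = 4.
The code is NOT MDS (slack = 4 > 0).
Description: the claimed parameters are [16, 9, 4]_8; such a code would be non-MDS.


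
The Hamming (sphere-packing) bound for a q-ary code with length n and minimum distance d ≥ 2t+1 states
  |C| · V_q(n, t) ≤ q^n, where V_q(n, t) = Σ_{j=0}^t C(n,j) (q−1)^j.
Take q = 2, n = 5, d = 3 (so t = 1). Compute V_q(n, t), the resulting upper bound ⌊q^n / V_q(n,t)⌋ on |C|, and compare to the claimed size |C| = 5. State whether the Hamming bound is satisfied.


V_q(n, t) = 6, q^n = 32, Hamming bound = 5, |C| = 5 ≤ bound (satisfied).

Step 1: Compute V_q(n, t) = Σ_{j=0}^1 C(n, j) (q−1)^j.
  j = 0: C(5,0)·(1)^0 = 1·1 = 1.
  j = 1: C(5,1)·(1)^1 = 5·1 = 5.
  V_q(n, t) = 1 + 5 = 6.
Step 2: q^n = 2^5 = 32.
Step 3: Hamming bound ⌊q^n / V_q(n,t)⌋ = ⌊32/6⌋ = 5.
Step 4: Compare |C| = 5 to 5: satisfied.
The claimed |C| lies at the Hamming bound (tight).


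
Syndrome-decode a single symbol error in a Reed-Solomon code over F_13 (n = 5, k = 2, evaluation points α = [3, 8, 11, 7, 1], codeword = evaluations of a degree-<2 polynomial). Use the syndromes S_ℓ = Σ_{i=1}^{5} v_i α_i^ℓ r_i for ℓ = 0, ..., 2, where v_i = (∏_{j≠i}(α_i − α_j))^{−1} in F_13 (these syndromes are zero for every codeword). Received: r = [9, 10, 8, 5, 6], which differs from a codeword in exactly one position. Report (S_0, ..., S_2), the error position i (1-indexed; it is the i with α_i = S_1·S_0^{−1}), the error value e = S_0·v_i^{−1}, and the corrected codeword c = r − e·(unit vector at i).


S = (11, 12, 6), error at position 4, error magnitude e = 3, c = [9, 10, 8, 2, 6].

Step 1: column multipliers v_i = (∏_{j≠i}(α_i − α_j))^{−1} mod 13.
  i = 1 (α = 3): (3−8)(3−11)(3−7)(3−1) = (−5)·(−8)·(−4)·2 = −320 ≡ 5, so v_1 = 5^{−1} = 8 (mod 13).
  i = 2 (α = 8): (8−3)(8−11)(8−7)(8−1) = 5·(−3)·1·7 = −105 ≡ 12, so v_2 = 12^{−1} = 12 (mod 13).
  i = 3 (α = 11): (11−3)(11−8)(11−7)(11−1) = 8·3·4·10 = 960 ≡ 11, so v_3 = 11^{−1} = 6 (mod 13).
  i = 4 (α = 7): (7−3)(7−8)(7−11)(7−1) = 4·(−1)·(−4)·6 = 96 ≡ 5, so v_4 = 5^{−1} = 8 (mod 13).
  i = 5 (α = 1): (1−3)(1−8)(1−11)(1−7) = (−2)·(−7)·(−10)·(−6) = 840 ≡ 8, so v_5 = 8^{−1} = 5 (mod 13).
  v = [8, 12, 6, 8, 5].
Step 2: syndromes of r = [9, 10, 8, 5, 6] (all sums mod 13).
  S_0 = Σ v_i r_i = 8·9 + 12·10 + 6·8 + 8·5 + 5·6 = 310 ≡ 11.
  S_1 = Σ v_i α_i r_i = 8·3·9 + 12·8·10 + 6·11·8 + 8·7·5 + 5·1·6 = 2014 ≡ 12.
  α_i^2 mod 13 = [9, 12, 4, 10, 1].
  S_2 = Σ v_i α_i^2 r_i = 8·9·9 + 12·12·10 + 6·4·8 + 8·10·5 + 5·1·6 = 2710 ≡ 6.
  S = (11, 12, 6) ≠ 0, so r is not a codeword (an error is present).
Step 3: locate the error. For a single error e at position i, S_ℓ = v_i·e·α_i^ℓ, so α_err = S_1/S_0.
  S_0^{−1} = 11^{−1} = 6 (mod 13), so α_err = 12·6 = 72 ≡ 7 = α_4. Error position i = 4.
  Consistency check: S_2/S_1 = 6·12 = 72 ≡ 7 = α_err ✓ (single-error assumption holds).
Step 4: error magnitude e = S_0/v_4 = S_0·∏_{j≠4}(α_4 − α_j) = 11·5 = 55 ≡ 3 (mod 13).
Step 5: correct position 4: c_4 = r_4 − e = 5 − 3 ≡ 2 (mod 13). Hence c = [9, 10, 8, 2, 6].
  Check: interpolating c through the α_i gives m(x) = 11 + 8·x (degree < 2) with m(α_i) = c_i for every i, so c is indeed a codeword.


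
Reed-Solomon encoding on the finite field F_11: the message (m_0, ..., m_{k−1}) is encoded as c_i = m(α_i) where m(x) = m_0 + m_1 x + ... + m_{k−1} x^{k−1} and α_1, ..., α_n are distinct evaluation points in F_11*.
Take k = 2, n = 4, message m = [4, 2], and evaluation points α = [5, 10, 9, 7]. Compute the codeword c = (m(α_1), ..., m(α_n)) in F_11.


c = [3, 2, 0, 7]

Message polynomial: m(x) = 4 + 2·x (mod 11).
For each evaluation point α_i, compute m(α_i) mod 11:
  α_1 = 5: Horner steps 2 → 3, so m(5) = 3.
  α_2 = 10: Horner steps 2 → 2, so m(10) = 2.
  α_3 = 9: Horner steps 2 → 0, so m(9) = 0.
  α_4 = 7: Horner steps 2 → 7, so m(7) = 7.
Codeword c = [3, 2, 0, 7] ∈ F_11^4.


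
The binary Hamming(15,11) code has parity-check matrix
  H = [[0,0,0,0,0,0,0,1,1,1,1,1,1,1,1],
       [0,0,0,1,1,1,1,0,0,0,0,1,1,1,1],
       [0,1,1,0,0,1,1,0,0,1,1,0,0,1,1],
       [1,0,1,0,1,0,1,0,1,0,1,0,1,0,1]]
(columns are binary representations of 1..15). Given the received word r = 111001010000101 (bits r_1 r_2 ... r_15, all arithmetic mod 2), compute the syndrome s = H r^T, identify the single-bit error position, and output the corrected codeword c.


s = (1, 1, 0, 0)^T, error position = 12, corrected codeword c = 111001010001101

Compute s = H r^T mod 2 one row at a time:
  s_1 = 1 + 0 + 0 + 0 + 0 + 1 + 0 + 1 = 3 ≡ 1 (mod 2).
  s_2 = 0 + 0 + 1 + 0 + 0 + 1 + 0 + 1 = 3 ≡ 1 (mod 2).
  s_3 = 1 + 1 + 1 + 0 + 0 + 0 + 0 + 1 = 4 ≡ 0 (mod 2).
  s_4 = 1 + 1 + 0 + 0 + 0 + 0 + 1 + 1 = 4 ≡ 0 (mod 2).
s = (1, 1, 0, 0)^T — this equals column 12 of H (binary 1100), so error is at position 12.
Correct: flip bit 12 of r = 111001010000101 to get c = 111001010001101.


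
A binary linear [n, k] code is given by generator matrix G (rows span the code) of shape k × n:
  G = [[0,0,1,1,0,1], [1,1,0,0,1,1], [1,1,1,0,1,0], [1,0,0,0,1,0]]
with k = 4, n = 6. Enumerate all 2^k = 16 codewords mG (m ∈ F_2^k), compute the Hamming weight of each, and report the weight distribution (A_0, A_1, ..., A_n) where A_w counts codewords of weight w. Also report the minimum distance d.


Weight distribution: A_0 = 1, A_1 = 1, A_2 = 4, A_3 = 4, A_4 = 3, A_5 = 3. Minimum distance d = 1.

Enumerate all 2^4 = 16 messages m ∈ F_2^4.
For each, compute codeword c = mG in F_2^6, then tally its weight.
  m = 0000 → c = 000000, weight = 0.
  m = 1000 → c = 001101, weight = 3.
  m = 0100 → c = 110011, weight = 4.
  m = 1100 → c = 111110, weight = 5.
  m = 0010 → c = 111010, weight = 4.
  m = 1010 → c = 110111, weight = 5.
  m = 0110 → c = 001001, weight = 2.
  m = 1110 → c = 000100, weight = 1.
  m = 0001 → c = 100010, weight = 2.
  m = 1001 → c = 101111, weight = 5.
  m = 0101 → c = 010001, weight = 2.
  m = 1101 → c = 011100, weight = 3.
  m = 0011 → c = 011000, weight = 2.
  m = 1011 → c = 010101, weight = 3.
  m = 0111 → c = 101011, weight = 4.
  m = 1111 → c = 100110, weight = 3.
Tally weights:
  weight 0: 1 codewords.
  weight 1: 1 codewords.
  weight 2: 4 codewords.
  weight 3: 4 codewords.
  weight 4: 3 codewords.
  weight 5: 3 codewords.
Minimum distance d = smallest w > 0 with A_w > 0 = 1.
Sanity: Σ A_w = 16 = 2^4 = 16 ✓.


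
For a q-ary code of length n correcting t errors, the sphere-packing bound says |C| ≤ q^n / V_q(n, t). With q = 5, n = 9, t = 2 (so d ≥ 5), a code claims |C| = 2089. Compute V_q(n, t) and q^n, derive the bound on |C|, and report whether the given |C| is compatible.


V_q(n, t) = 613, q^n = 1953125, Hamming bound = 3186, |C| = 2089 ≤ bound (satisfied).

Step 1: Compute V_q(n, t) = Σ_{j=0}^2 C(n, j) (q−1)^j.
  j = 0: C(9,0)·(4)^0 = 1·1 = 1.
  j = 1: C(9,1)·(4)^1 = 9·4 = 36.
  j = 2: C(9,2)·(4)^2 = 36·16 = 576.
  V_q(n, t) = 1 + 36 + 576 = 613.
Step 2: q^n = 5^9 = 1953125.
Step 3: Hamming bound ⌊q^n / V_q(n,t)⌋ = ⌊1953125/613⌋ = 3186.
Step 4: Compare |C| = 2089 to 3186: satisfied.
The claimed |C| lies below the Hamming bound.


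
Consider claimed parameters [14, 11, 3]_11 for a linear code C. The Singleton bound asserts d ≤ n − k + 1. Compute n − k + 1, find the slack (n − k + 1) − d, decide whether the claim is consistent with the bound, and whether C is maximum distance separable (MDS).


Singleton RHS = n − k + 1 = 4, slack = 1, bound satisfied, not MDS.

Singleton bound: d ≤ n − k + 1.
Here n = 14, k = 11, so n − k + 1 = 4.
Given d = 3, check d ≤ 4: YES.
Slack = (n − k + 1) − d = 1.
The code is NOT MDS (slack = 1 > 0).
Description: the claimed parameters are [14, 11, 3]_11; such a code would be non-MDS.


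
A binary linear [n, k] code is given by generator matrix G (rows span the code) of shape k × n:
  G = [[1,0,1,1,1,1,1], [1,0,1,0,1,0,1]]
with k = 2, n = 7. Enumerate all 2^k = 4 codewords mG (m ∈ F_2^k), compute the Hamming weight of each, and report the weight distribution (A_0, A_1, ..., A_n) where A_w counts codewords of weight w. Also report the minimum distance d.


Weight distribution: A_0 = 1, A_2 = 1, A_4 = 1, A_6 = 1. Minimum distance d = 2.

Enumerate all 2^2 = 4 messages m ∈ F_2^2.
For each, compute codeword c = mG in F_2^7, then tally its weight.
  m = 00 → c = 0000000, weight = 0.
  m = 10 → c = 1011111, weight = 6.
  m = 01 → c = 1010101, weight = 4.
  m = 11 → c = 0001010, weight = 2.
Tally weights:
  weight 0: 1 codewords.
  weight 2: 1 codewords.
  weight 4: 1 codewords.
  weight 6: 1 codewords.
Minimum distance d = smallest w > 0 with A_w > 0 = 2.
Sanity: Σ A_w = 4 = 2^2 = 4 ✓.


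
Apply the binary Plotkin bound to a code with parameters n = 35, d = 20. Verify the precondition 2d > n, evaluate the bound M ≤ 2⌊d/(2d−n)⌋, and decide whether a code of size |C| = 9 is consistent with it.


Plotkin bound M ≤ 8; given |C| = 9 > bound (violated).

Check applicability: 2d = 40, n = 35.
2d − n = 5 > 0, so Plotkin applies.
Compute d/(2d−n) = 20/5 ≈ 4.0000.
⌊d/(2d−n)⌋ = 4.
Plotkin bound: M ≤ 2·4 = 8.
Given |C| = 9, check: VIOLATED.
This |C| is above the Plotkin bound, so no binary code with n = 35, d = 20 and 9 codewords exists.


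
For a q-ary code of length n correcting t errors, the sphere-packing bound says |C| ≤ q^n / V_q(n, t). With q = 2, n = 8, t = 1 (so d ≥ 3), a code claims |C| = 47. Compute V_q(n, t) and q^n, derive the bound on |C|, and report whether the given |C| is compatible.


V_q(n, t) = 9, q^n = 256, Hamming bound = 28, |C| = 47 > bound (violated).

Step 1: Compute V_q(n, t) = Σ_{j=0}^1 C(n, j) (q−1)^j.
  j = 0: C(8,0)·(1)^0 = 1·1 = 1.
  j = 1: C(8,1)·(1)^1 = 8·1 = 8.
  V_q(n, t) = 1 + 8 = 9.
Step 2: q^n = 2^8 = 256.
Step 3: Hamming bound ⌊q^n / V_q(n,t)⌋ = ⌊256/9⌋ = 28.
Step 4: Compare |C| = 47 to 28: violated.
The claimed |C| lies above the Hamming bound, so no 2-ary code of length 8 with d ≥ 3 can have 47 codewords.


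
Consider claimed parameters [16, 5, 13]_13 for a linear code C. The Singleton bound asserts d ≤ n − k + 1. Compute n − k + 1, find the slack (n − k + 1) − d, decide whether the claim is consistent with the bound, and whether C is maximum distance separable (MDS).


Singleton RHS = n − k + 1 = 12, slack = -1, bound violated (no such code; not MDS).

Singleton bound: d ≤ n − k + 1.
Here n = 16, k = 5, so n − k + 1 = 12.
Given d = 13, check d ≤ 12: NO.
Slack = (n − k + 1) − d = -1.
The slack is negative: d = 13 exceeds n − k + 1 = 12 by 1, so the Singleton bound is violated and no linear [16, 5, 13]_13 code can exist. In particular it is not MDS (MDS requires d = n − k + 1 exactly).
Description: the claimed parameters are [16, 5, 13]_13; such a code would be impossible (violates the Singleton bound).


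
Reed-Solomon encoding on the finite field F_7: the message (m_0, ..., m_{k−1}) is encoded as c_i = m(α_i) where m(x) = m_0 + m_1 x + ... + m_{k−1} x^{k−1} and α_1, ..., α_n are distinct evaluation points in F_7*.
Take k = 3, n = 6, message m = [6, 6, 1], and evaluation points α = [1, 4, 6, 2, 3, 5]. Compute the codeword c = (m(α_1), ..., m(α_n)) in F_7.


c = [6, 4, 1, 1, 5, 5]

Message polynomial: m(x) = 6 + 6·x + 1·x^2 (mod 7).
For each evaluation point α_i, compute m(α_i) mod 7:
  α_1 = 1: Horner steps 1 → 0 → 6, so m(1) = 6.
  α_2 = 4: Horner steps 1 → 3 → 4, so m(4) = 4.
  α_3 = 6: Horner steps 1 → 5 → 1, so m(6) = 1.
  α_4 = 2: Horner steps 1 → 1 → 1, so m(2) = 1.
  α_5 = 3: Horner steps 1 → 2 → 5, so m(3) = 5.
  α_6 = 5: Horner steps 1 → 4 → 5, so m(5) = 5.
Codeword c = [6, 4, 1, 1, 5, 5] ∈ F_7^6.


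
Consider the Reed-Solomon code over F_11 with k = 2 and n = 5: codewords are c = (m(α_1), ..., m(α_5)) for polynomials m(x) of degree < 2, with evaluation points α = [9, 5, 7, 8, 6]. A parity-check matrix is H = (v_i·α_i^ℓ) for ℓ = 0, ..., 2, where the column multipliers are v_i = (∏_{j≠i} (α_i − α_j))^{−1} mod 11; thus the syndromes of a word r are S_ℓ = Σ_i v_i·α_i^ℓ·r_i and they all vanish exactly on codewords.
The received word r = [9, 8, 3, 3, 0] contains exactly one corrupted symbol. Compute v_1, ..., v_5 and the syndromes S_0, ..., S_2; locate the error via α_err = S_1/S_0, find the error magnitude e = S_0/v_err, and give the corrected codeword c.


S = (6, 4, 10), error at position 4, error magnitude e = 8, c = [9, 8, 3, 6, 0].

Step 1: column multipliers v_i = (∏_{j≠i}(α_i − α_j))^{−1} mod 11.
  i = 1 (α = 9): (9−5)(9−7)(9−8)(9−6) = 4·2·1·3 = 24 ≡ 2, so v_1 = 2^{−1} = 6 (mod 11).
  i = 2 (α = 5): (5−9)(5−7)(5−8)(5−6) = (−4)·(−2)·(−3)·(−1) = 24 ≡ 2, so v_2 = 2^{−1} = 6 (mod 11).
  i = 3 (α = 7): (7−9)(7−5)(7−8)(7−6) = (−2)·2·(−1)·1 = 4 ≡ 4, so v_3 = 4^{−1} = 3 (mod 11).
  i = 4 (α = 8): (8−9)(8−5)(8−7)(8−6) = (−1)·3·1·2 = −6 ≡ 5, so v_4 = 5^{−1} = 9 (mod 11).
  i = 5 (α = 6): (6−9)(6−5)(6−7)(6−8) = (−3)·1·(−1)·(−2) = −6 ≡ 5, so v_5 = 5^{−1} = 9 (mod 11).
  v = [6, 6, 3, 9, 9].
Step 2: syndromes of r = [9, 8, 3, 3, 0] (all sums mod 11).
  S_0 = Σ v_i r_i = 6·9 + 6·8 + 3·3 + 9·3 + 9·0 = 138 ≡ 6.
  S_1 = Σ v_i α_i r_i = 6·9·9 + 6·5·8 + 3·7·3 + 9·8·3 + 9·6·0 = 1005 ≡ 4.
  α_i^2 mod 11 = [4, 3, 5, 9, 3].
  S_2 = Σ v_i α_i^2 r_i = 6·4·9 + 6·3·8 + 3·5·3 + 9·9·3 + 9·3·0 = 648 ≡ 10.
  S = (6, 4, 10) ≠ 0, so r is not a codeword (an error is present).
Step 3: locate the error. For a single error e at position i, S_ℓ = v_i·e·α_i^ℓ, so α_err = S_1/S_0.
  S_0^{−1} = 6^{−1} = 2 (mod 11), so α_err = 4·2 = 8 ≡ 8 = α_4. Error position i = 4.
  Consistency check: S_2/S_1 = 10·3 = 30 ≡ 8 = α_err ✓ (single-error assumption holds).
Step 4: error magnitude e = S_0/v_4 = S_0·∏_{j≠4}(α_4 − α_j) = 6·5 = 30 ≡ 8 (mod 11).
Step 5: correct position 4: c_4 = r_4 − e = 3 − 8 ≡ 6 (mod 11). Hence c = [9, 8, 3, 6, 0].
  Check: interpolating c through the α_i gives m(x) = 4 + 3·x (degree < 2) with m(α_i) = c_i for every i, so c is indeed a codeword.


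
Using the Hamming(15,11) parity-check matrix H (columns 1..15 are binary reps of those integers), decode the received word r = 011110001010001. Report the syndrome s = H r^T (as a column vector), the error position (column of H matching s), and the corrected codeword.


s = (1, 1, 0, 1)^T, error position = 13, corrected codeword c = 011110001010101

Compute s = H r^T mod 2 one row at a time:
  s_1 = 0 + 1 + 0 + 1 + 0 + 0 + 0 + 1 = 3 ≡ 1 (mod 2).
  s_2 = 1 + 1 + 0 + 0 + 0 + 0 + 0 + 1 = 3 ≡ 1 (mod 2).
  s_3 = 1 + 1 + 0 + 0 + 0 + 1 + 0 + 1 = 4 ≡ 0 (mod 2).
  s_4 = 0 + 1 + 1 + 0 + 1 + 1 + 0 + 1 = 5 ≡ 1 (mod 2).
s = (1, 1, 0, 1)^T — this equals column 13 of H (binary 1101), so error is at position 13.
Correct: flip bit 13 of r = 011110001010001 to get c = 011110001010101.


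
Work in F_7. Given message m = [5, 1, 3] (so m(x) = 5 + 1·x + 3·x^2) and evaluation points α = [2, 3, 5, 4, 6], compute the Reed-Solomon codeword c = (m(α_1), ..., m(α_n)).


c = [5, 0, 1, 1, 0]

Message polynomial: m(x) = 5 + 1·x + 3·x^2 (mod 7).
For each evaluation point α_i, compute m(α_i) mod 7:
  α_1 = 2: Horner steps 3 → 0 → 5, so m(2) = 5.
  α_2 = 3: Horner steps 3 → 3 → 0, so m(3) = 0.
  α_3 = 5: Horner steps 3 → 2 → 1, so m(5) = 1.
  α_4 = 4: Horner steps 3 → 6 → 1, so m(4) = 1.
  α_5 = 6: Horner steps 3 → 5 → 0, so m(6) = 0.
Codeword c = [5, 0, 1, 1, 0] ∈ F_7^5.


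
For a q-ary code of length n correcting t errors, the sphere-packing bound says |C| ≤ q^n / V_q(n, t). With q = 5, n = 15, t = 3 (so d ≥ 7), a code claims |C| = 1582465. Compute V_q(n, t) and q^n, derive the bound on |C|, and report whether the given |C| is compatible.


V_q(n, t) = 30861, q^n = 30517578125, Hamming bound = 988871, |C| = 1582465 > bound (violated).

Step 1: Compute V_q(n, t) = Σ_{j=0}^3 C(n, j) (q−1)^j.
  j = 0: C(15,0)·(4)^0 = 1·1 = 1.
  j = 1: C(15,1)·(4)^1 = 15·4 = 60.
  j = 2: C(15,2)·(4)^2 = 105·16 = 1680.
  j = 3: C(15,3)·(4)^3 = 455·64 = 29120.
  V_q(n, t) = 1 + 60 + 1680 + 29120 = 30861.
Step 2: q^n = 5^15 = 30517578125.
Step 3: Hamming bound ⌊q^n / V_q(n,t)⌋ = ⌊30517578125/30861⌋ = 988871.
Step 4: Compare |C| = 1582465 to 988871: violated.
The claimed |C| lies above the Hamming bound, so no 5-ary code of length 15 with d ≥ 7 can have 1582465 codewords.


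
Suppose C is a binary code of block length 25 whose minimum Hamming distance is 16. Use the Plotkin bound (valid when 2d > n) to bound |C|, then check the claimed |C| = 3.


Plotkin bound M ≤ 4; given |C| = 3 ≤ bound (satisfied).

Check applicability: 2d = 32, n = 25.
2d − n = 7 > 0, so Plotkin applies.
Compute d/(2d−n) = 16/7 ≈ 2.2857.
⌊d/(2d−n)⌋ = 2.
Plotkin bound: M ≤ 2·2 = 4.
Given |C| = 3, check: satisfied.
This |C| is below the Plotkin bound.


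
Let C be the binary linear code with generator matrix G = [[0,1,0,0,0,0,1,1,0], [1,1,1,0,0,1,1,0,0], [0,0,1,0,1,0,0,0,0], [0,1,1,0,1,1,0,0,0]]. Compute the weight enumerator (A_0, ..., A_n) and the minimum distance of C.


Weight distribution: A_0 = 1, A_2 = 2, A_3 = 4, A_4 = 5, A_5 = 4. Minimum distance d = 2.

Enumerate all 2^4 = 16 messages m ∈ F_2^4.
For each, compute codeword c = mG in F_2^9, then tally its weight.
  m = 0000 → c = 000000000, weight = 0.
  m = 1000 → c = 010000110, weight = 3.
  m = 0100 → c = 111001100, weight = 5.
  m = 1100 → c = 101001010, weight = 4.
  m = 0010 → c = 001010000, weight = 2.
  m = 1010 → c = 011010110, weight = 5.
  m = 0110 → c = 110011100, weight = 5.
  m = 1110 → c = 100011010, weight = 4.
  m = 0001 → c = 011011000, weight = 4.
  m = 1001 → c = 001011110, weight = 5.
  m = 0101 → c = 100010100, weight = 3.
  m = 1101 → c = 110010010, weight = 4.
  m = 0011 → c = 010001000, weight = 2.
  m = 1011 → c = 000001110, weight = 3.
  m = 0111 → c = 101000100, weight = 3.
  m = 1111 → c = 111000010, weight = 4.
Tally weights:
  weight 0: 1 codewords.
  weight 2: 2 codewords.
  weight 3: 4 codewords.
  weight 4: 5 codewords.
  weight 5: 4 codewords.
Minimum distance d = smallest w > 0 with A_w > 0 = 2.
Sanity: Σ A_w = 16 = 2^4 = 16 ✓.


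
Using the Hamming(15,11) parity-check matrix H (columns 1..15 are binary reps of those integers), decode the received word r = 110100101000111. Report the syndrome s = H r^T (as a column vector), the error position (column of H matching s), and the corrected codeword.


s = (0, 1, 0, 1)^T, error position = 5, corrected codeword c = 110110101000111

Compute s = H r^T mod 2 one row at a time:
  s_1 = 0 + 1 + 0 + 0 + 0 + 1 + 1 + 1 = 4 ≡ 0 (mod 2).
  s_2 = 1 + 0 + 0 + 1 + 0 + 1 + 1 + 1 = 5 ≡ 1 (mod 2).
  s_3 = 1 + 0 + 0 + 1 + 0 + 0 + 1 + 1 = 4 ≡ 0 (mod 2).
  s_4 = 1 + 0 + 0 + 1 + 1 + 0 + 1 + 1 = 5 ≡ 1 (mod 2).
s = (0, 1, 0, 1)^T — this equals column 5 of H (binary 0101), so error is at position 5.
Correct: flip bit 5 of r = 110100101000111 to get c = 110110101000111.


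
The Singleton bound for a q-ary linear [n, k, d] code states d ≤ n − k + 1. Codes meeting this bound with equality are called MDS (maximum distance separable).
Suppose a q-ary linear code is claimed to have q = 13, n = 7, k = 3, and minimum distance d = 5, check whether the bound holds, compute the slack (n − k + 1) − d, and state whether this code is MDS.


Singleton RHS = n − k + 1 = 5, slack = 0, bound satisfied, MDS.

Singleton bound: d ≤ n − k + 1.
Here n = 7, k = 3, so n − k + 1 = 5.
Given d = 5, check d ≤ 5: YES.
Slack = (n − k + 1) − d = 0.
The code is MDS (slack = 0).
Description: the claimed parameters are [7, 3, 5]_13; such a code would be MDS (meets Singleton bound).


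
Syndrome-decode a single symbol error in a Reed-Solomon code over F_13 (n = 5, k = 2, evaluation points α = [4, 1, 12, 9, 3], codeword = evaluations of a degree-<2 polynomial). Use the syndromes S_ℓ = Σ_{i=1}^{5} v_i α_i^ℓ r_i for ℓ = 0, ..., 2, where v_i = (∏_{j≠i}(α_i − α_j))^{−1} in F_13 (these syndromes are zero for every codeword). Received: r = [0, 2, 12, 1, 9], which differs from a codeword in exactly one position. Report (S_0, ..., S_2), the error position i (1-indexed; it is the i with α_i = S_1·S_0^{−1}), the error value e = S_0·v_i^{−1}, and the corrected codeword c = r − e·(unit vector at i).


S = (12, 10, 4), error at position 5, error magnitude e = 4, c = [0, 2, 12, 1, 5].

Step 1: column multipliers v_i = (∏_{j≠i}(α_i − α_j))^{−1} mod 13.
  i = 1 (α = 4): (4−1)(4−12)(4−9)(4−3) = 3·(−8)·(−5)·1 = 120 ≡ 3, so v_1 = 3^{−1} = 9 (mod 13).
  i = 2 (α = 1): (1−4)(1−12)(1−9)(1−3) = (−3)·(−11)·(−8)·(−2) = 528 ≡ 8, so v_2 = 8^{−1} = 5 (mod 13).
  i = 3 (α = 12): (12−4)(12−1)(12−9)(12−3) = 8·11·3·9 = 2376 ≡ 10, so v_3 = 10^{−1} = 4 (mod 13).
  i = 4 (α = 9): (9−4)(9−1)(9−12)(9−3) = 5·8·(−3)·6 = −720 ≡ 8, so v_4 = 8^{−1} = 5 (mod 13).
  i = 5 (α = 3): (3−4)(3−1)(3−12)(3−9) = (−1)·2·(−9)·(−6) = −108 ≡ 9, so v_5 = 9^{−1} = 3 (mod 13).
  v = [9, 5, 4, 5, 3].
Step 2: syndromes of r = [0, 2, 12, 1, 9] (all sums mod 13).
  S_0 = Σ v_i r_i = 9·0 + 5·2 + 4·12 + 5·1 + 3·9 = 90 ≡ 12.
  S_1 = Σ v_i α_i r_i = 9·4·0 + 5·1·2 + 4·12·12 + 5·9·1 + 3·3·9 = 712 ≡ 10.
  α_i^2 mod 13 = [3, 1, 1, 3, 9].
  S_2 = Σ v_i α_i^2 r_i = 9·3·0 + 5·1·2 + 4·1·12 + 5·3·1 + 3·9·9 = 316 ≡ 4.
  S = (12, 10, 4) ≠ 0, so r is not a codeword (an error is present).
Step 3: locate the error. For a single error e at position i, S_ℓ = v_i·e·α_i^ℓ, so α_err = S_1/S_0.
  S_0^{−1} = 12^{−1} = 12 (mod 13), so α_err = 10·12 = 120 ≡ 3 = α_5. Error position i = 5.
  Consistency check: S_2/S_1 = 4·4 = 16 ≡ 3 = α_err ✓ (single-error assumption holds).
Step 4: error magnitude e = S_0/v_5 = S_0·∏_{j≠5}(α_5 − α_j) = 12·9 = 108 ≡ 4 (mod 13).
Step 5: correct position 5: c_5 = r_5 − e = 9 − 4 ≡ 5 (mod 13). Hence c = [0, 2, 12, 1, 5].
  Check: interpolating c through the α_i gives m(x) = 7 + 8·x (degree < 2) with m(α_i) = c_i for every i, so c is indeed a codeword.


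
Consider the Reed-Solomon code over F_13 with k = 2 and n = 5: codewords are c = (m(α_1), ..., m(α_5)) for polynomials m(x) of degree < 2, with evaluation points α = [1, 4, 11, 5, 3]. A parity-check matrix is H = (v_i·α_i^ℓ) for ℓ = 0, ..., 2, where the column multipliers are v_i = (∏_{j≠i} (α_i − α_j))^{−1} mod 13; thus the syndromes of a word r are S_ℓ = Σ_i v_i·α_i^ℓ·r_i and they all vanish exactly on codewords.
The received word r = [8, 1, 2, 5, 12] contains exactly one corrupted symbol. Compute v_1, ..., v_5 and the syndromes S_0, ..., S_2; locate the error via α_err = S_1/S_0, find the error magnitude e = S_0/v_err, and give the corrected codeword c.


S = (7, 9, 6), error at position 4, error magnitude e = 2, c = [8, 1, 2, 3, 12].

Step 1: column multipliers v_i = (∏_{j≠i}(α_i − α_j))^{−1} mod 13.
  i = 1 (α = 1): (1−4)(1−11)(1−5)(1−3) = (−3)·(−10)·(−4)·(−2) = 240 ≡ 6, so v_1 = 6^{−1} = 11 (mod 13).
  i = 2 (α = 4): (4−1)(4−11)(4−5)(4−3) = 3·(−7)·(−1)·1 = 21 ≡ 8, so v_2 = 8^{−1} = 5 (mod 13).
  i = 3 (α = 11): (11−1)(11−4)(11−5)(11−3) = 10·7·6·8 = 3360 ≡ 6, so v_3 = 6^{−1} = 11 (mod 13).
  i = 4 (α = 5): (5−1)(5−4)(5−11)(5−3) = 4·1·(−6)·2 = −48 ≡ 4, so v_4 = 4^{−1} = 10 (mod 13).
  i = 5 (α = 3): (3−1)(3−4)(3−11)(3−5) = 2·(−1)·(−8)·(−2) = −32 ≡ 7, so v_5 = 7^{−1} = 2 (mod 13).
  v = [11, 5, 11, 10, 2].
Step 2: syndromes of r = [8, 1, 2, 5, 12] (all sums mod 13).
  S_0 = Σ v_i r_i = 11·8 + 5·1 + 11·2 + 10·5 + 2·12 = 189 ≡ 7.
  S_1 = Σ v_i α_i r_i = 11·1·8 + 5·4·1 + 11·11·2 + 10·5·5 + 2·3·12 = 672 ≡ 9.
  α_i^2 mod 13 = [1, 3, 4, 12, 9].
  S_2 = Σ v_i α_i^2 r_i = 11·1·8 + 5·3·1 + 11·4·2 + 10·12·5 + 2·9·12 = 1007 ≡ 6.
  S = (7, 9, 6) ≠ 0, so r is not a codeword (an error is present).
Step 3: locate the error. For a single error e at position i, S_ℓ = v_i·e·α_i^ℓ, so α_err = S_1/S_0.
  S_0^{−1} = 7^{−1} = 2 (mod 13), so α_err = 9·2 = 18 ≡ 5 = α_4. Error position i = 4.
  Consistency check: S_2/S_1 = 6·3 = 18 ≡ 5 = α_err ✓ (single-error assumption holds).
Step 4: error magnitude e = S_0/v_4 = S_0·∏_{j≠4}(α_4 − α_j) = 7·4 = 28 ≡ 2 (mod 13).
Step 5: correct position 4: c_4 = r_4 − e = 5 − 2 ≡ 3 (mod 13). Hence c = [8, 1, 2, 3, 12].
  Check: interpolating c through the α_i gives m(x) = 6 + 2·x (degree < 2) with m(α_i) = c_i for every i, so c is indeed a codeword.


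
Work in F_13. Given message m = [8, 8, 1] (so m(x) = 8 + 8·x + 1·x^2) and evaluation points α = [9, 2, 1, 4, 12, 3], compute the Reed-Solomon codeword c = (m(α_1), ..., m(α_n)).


c = [5, 2, 4, 4, 1, 2]

Message polynomial: m(x) = 8 + 8·x + 1·x^2 (mod 13).
For each evaluation point α_i, compute m(α_i) mod 13:
  α_1 = 9: Horner steps 1 → 4 → 5, so m(9) = 5.
  α_2 = 2: Horner steps 1 → 10 → 2, so m(2) = 2.
  α_3 = 1: Horner steps 1 → 9 → 4, so m(1) = 4.
  α_4 = 4: Horner steps 1 → 12 → 4, so m(4) = 4.
  α_5 = 12: Horner steps 1 → 7 → 1, so m(12) = 1.
  α_6 = 3: Horner steps 1 → 11 → 2, so m(3) = 2.
Codeword c = [5, 2, 4, 4, 1, 2] ∈ F_13^6.


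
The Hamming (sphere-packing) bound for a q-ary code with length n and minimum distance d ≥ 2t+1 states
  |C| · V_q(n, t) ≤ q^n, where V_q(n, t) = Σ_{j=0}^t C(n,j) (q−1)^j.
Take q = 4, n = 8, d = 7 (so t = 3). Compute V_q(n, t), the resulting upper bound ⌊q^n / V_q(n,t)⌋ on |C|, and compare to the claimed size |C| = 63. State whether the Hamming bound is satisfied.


V_q(n, t) = 1789, q^n = 65536, Hamming bound = 36, |C| = 63 > bound (violated).

Step 1: Compute V_q(n, t) = Σ_{j=0}^3 C(n, j) (q−1)^j.
  j = 0: C(8,0)·(3)^0 = 1·1 = 1.
  j = 1: C(8,1)·(3)^1 = 8·3 = 24.
  j = 2: C(8,2)·(3)^2 = 28·9 = 252.
  j = 3: C(8,3)·(3)^3 = 56·27 = 1512.
  V_q(n, t) = 1 + 24 + 252 + 1512 = 1789.
Step 2: q^n = 4^8 = 65536.
Step 3: Hamming bound ⌊q^n / V_q(n,t)⌋ = ⌊65536/1789⌋ = 36.
Step 4: Compare |C| = 63 to 36: violated.
The claimed |C| lies above the Hamming bound, so no 4-ary code of length 8 with d ≥ 7 can have 63 codewords.
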